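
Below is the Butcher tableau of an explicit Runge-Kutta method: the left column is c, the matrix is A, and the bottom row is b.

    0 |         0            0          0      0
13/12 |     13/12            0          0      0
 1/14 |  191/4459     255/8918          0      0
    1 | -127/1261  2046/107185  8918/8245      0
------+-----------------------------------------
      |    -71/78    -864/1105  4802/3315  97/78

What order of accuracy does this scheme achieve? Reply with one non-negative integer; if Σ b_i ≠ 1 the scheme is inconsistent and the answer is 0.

b = (-71/78, -864/1105, 4802/3315, 97/78)
c = (0, 13/12, 1/14, 1)
Ac = (0, 0, 85/2744, 19/194)
Σ b_i: (-71/78)·1 + (-864/1105)·1 + 4802/3315·1 + 97/78·1 = 1 ✓
b·c: (-864/1105)·13/12 + 4802/3315·1/14 + 97/78·1 = 1/2 ✓
b·c²: (-864/1105)·169/144 + 4802/3315·1/196 + 97/78·1 = 1/3 ✓
b·Ac: 4802/3315·85/2744 + 97/78·19/194 = 1/6 ✓
b·c³: (-864/1105)·2197/1728 + 4802/3315·1/2744 + 97/78·1 = 1/4 ✓
b·(c∘Ac): 4802/3315·85/38416 + 97/78·19/194 = 1/8 ✓
b·Ac²: 4802/3315·1105/32928 + 97/78·65/2328 = 1/12 ✓
b·A²c: 97/78·13/388 = 1/24 ✓; 4 stages ⇒ order 4.

4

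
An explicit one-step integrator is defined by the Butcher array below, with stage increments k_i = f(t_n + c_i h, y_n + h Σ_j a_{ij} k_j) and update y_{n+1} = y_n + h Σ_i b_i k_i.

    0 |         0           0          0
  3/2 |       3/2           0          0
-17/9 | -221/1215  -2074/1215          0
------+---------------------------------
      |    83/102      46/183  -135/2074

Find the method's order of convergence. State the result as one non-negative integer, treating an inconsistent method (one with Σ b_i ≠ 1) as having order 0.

b = (83/102, 46/183, -135/2074)
c = (0, 3/2, -17/9)
Ac = (0, 0, -1037/405)
Σ b_i: 83/102·1 + 46/183·1 + (-135/2074)·1 = 1 ✓
b·c: 46/183·3/2 + (-135/2074)·(-17/9) = 1/2 ✓
b·c²: 46/183·9/4 + (-135/2074)·289/81 = 1/3 ✓
b·Ac: (-135/2074)·(-1037/405) = 1/6 ✓; 3 stages ⇒ order 3.

3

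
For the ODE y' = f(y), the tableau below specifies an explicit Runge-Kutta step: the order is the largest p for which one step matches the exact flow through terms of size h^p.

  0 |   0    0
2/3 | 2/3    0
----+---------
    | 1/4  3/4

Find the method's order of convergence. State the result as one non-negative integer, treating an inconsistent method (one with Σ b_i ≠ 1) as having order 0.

b = (1/4, 3/4)
c = (0, 2/3)
Σ b_i: 1/4·1 + 3/4·1 = 1 ✓
b·c: 3/4·2/3 = 1/2 ✓; 2 stages ⇒ order 2.

2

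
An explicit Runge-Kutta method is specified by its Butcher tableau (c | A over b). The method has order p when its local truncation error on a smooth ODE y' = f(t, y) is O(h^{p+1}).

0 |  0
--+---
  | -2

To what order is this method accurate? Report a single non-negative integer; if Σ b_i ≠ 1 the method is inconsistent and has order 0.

0

b = (-2)
c = (0)
Σ b_i: (-2)·1 = -2 ≠ 1 ⇒ order 0.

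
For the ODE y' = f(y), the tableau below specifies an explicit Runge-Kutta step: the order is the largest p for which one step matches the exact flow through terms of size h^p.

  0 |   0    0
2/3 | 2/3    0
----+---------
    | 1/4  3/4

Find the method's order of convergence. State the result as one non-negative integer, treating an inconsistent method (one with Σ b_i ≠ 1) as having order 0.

b = (1/4, 3/4)
c = (0, 2/3)
Σ b_i: 1/4·1 + 3/4·1 = 1 ✓
b·c: 3/4·2/3 = 1/2 ✓; 2 stages ⇒ order 2.

2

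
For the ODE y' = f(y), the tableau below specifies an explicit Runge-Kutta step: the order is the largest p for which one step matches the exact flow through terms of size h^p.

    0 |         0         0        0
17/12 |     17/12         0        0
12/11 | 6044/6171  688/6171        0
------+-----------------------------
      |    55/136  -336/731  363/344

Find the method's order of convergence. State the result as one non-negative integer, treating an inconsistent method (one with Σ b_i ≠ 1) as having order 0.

b = (55/136, -336/731, 363/344)
c = (0, 17/12, 12/11)
Ac = (0, 0, 172/1089)
Σ b_i: 55/136·1 + (-336/731)·1 + 363/344·1 = 1 ✓
b·c: (-336/731)·17/12 + 363/344·12/11 = 1/2 ✓
b·c²: (-336/731)·289/144 + 363/344·144/121 = 1/3 ✓
b·Ac: 363/344·172/1089 = 1/6 ✓; 3 stages ⇒ order 3.

3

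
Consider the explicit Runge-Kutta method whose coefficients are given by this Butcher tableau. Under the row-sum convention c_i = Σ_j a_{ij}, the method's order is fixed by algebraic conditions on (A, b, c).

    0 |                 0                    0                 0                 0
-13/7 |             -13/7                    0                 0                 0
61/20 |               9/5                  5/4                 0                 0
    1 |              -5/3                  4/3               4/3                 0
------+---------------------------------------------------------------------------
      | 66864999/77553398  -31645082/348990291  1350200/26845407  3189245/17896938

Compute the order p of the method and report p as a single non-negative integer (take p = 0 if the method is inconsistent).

b = (66864999/77553398, -31645082/348990291, 1350200/26845407, 3189245/17896938)
c = (0, -13/7, 61/20, 1)
Ac = (0, 0, -65/28, 167/105)
Σ b_i: 66864999/77553398·1 + (-31645082/348990291)·1 + 1350200/26845407·1 + 3189245/17896938·1 = 1 ✓
b·c: (-31645082/348990291)·(-13/7) + 1350200/26845407·61/20 + 3189245/17896938·1 = 1/2 ✓
b·c²: (-31645082/348990291)·169/49 + 1350200/26845407·3721/400 + 3189245/17896938·1 = 1/3 ✓
b·Ac: 1350200/26845407·(-65/28) + 3189245/17896938·167/105 = 1/6 ✓
b·c³: (-31645082/348990291)·(-2197/343) + 1350200/26845407·226981/8000 + 3189245/17896938·1 = 5477217899/2505571320 ≠ 1/4 ⇒ order 3.
b·(c∘Ac): 1350200/26845407·(-793/112) + 3189245/17896938·167/105 = -13658896/187917849 ≠ 1/8
b·Ac²: 1350200/26845407·845/196 + 3189245/17896938·249929/14700 = 8134578701/2505571320 ≠ 1/12
b·A²c: 3189245/17896938·(-65/21) = -207300925/375835698 ≠ 1/24

3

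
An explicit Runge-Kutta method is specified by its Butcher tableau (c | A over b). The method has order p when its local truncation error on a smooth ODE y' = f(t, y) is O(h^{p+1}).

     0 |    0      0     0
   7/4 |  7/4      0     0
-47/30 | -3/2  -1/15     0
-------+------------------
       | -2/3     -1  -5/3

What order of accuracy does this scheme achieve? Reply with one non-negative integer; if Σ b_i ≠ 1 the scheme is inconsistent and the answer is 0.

0

b = (-2/3, -1, -5/3)
c = (0, 7/4, -47/30)
Ac = (0, 0, -7/60)
Σ b_i: (-2/3)·1 + (-1)·1 + (-5/3)·1 = -10/3 ≠ 1 ⇒ order 0.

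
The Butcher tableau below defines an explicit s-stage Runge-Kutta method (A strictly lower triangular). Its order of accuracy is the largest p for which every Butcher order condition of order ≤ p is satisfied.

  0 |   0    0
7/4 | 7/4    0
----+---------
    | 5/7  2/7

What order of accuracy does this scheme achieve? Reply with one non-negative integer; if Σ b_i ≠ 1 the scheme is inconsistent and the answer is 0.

b = (5/7, 2/7)
c = (0, 7/4)
Σ b_i: 5/7·1 + 2/7·1 = 1 ✓
b·c: 2/7·7/4 = 1/2 ✓; 2 stages ⇒ order 2.

2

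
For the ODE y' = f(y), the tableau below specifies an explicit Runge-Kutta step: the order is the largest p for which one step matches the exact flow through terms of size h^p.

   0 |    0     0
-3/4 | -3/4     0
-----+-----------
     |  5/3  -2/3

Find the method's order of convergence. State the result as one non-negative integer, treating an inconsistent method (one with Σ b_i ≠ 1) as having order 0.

b = (5/3, -2/3)
c = (0, -3/4)
Σ b_i: 5/3·1 + (-2/3)·1 = 1 ✓
b·c: (-2/3)·(-3/4) = 1/2 ✓; 2 stages ⇒ order 2.

2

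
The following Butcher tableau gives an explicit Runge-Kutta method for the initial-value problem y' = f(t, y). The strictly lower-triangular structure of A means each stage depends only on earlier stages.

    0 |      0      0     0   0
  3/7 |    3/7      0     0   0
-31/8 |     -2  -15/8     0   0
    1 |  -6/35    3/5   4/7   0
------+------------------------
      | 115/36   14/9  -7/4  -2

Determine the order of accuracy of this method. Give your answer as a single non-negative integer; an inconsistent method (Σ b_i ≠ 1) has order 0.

b = (115/36, 14/9, -7/4, -2)
c = (0, 3/7, -31/8, 1)
Ac = (0, 0, -45/56, -137/70)
Σ b_i: 115/36·1 + 14/9·1 + (-7/4)·1 + (-2)·1 = 1 ✓
b·c: 14/9·3/7 + (-7/4)·(-31/8) + (-2)·1 = 523/96 ≠ 1/2 ⇒ order 1.

1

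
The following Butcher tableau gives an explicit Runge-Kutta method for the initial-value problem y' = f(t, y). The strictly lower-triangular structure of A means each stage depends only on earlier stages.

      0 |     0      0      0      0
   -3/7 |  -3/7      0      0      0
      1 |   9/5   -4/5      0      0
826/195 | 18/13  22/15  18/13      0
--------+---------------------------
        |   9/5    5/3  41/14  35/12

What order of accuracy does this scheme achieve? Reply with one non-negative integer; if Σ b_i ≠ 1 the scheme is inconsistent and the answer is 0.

0

b = (9/5, 5/3, 41/14, 35/12)
c = (0, -3/7, 1, 826/195)
Ac = (0, 0, 12/35, 344/455)
Σ b_i: 9/5·1 + 5/3·1 + 41/14·1 + 35/12·1 = 3911/420 ≠ 1 ⇒ order 0.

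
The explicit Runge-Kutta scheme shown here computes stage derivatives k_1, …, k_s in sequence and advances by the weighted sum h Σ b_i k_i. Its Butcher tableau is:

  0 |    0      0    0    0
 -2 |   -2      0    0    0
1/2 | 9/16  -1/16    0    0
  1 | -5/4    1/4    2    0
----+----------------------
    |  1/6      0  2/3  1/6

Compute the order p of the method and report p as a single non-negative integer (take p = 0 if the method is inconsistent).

4

b = (1/6, 0, 2/3, 1/6)
c = (0, -2, 1/2, 1)
Ac = (0, 0, 1/8, 1/2)
Σ b_i: 1/6·1 + 2/3·1 + 1/6·1 = 1 ✓
b·c: 2/3·1/2 + 1/6·1 = 1/2 ✓
b·c²: 2/3·1/4 + 1/6·1 = 1/3 ✓
b·Ac: 2/3·1/8 + 1/6·1/2 = 1/6 ✓
b·c³: 2/3·1/8 + 1/6·1 = 1/4 ✓
b·(c∘Ac): 2/3·1/16 + 1/6·1/2 = 1/8 ✓
b·Ac²: 2/3·(-1/4) + 1/6·3/2 = 1/12 ✓
b·A²c: 1/6·1/4 = 1/24 ✓; 4 stages ⇒ order 4.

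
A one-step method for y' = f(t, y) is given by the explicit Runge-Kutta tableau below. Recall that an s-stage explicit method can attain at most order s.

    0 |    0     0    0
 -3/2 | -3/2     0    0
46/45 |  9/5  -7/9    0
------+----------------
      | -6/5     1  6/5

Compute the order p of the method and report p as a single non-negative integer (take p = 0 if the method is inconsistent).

1

b = (-6/5, 1, 6/5)
c = (0, -3/2, 46/45)
Ac = (0, 0, 7/6)
Σ b_i: (-6/5)·1 + 1·1 + 6/5·1 = 1 ✓
b·c: 1·(-3/2) + 6/5·46/45 = -41/150 ≠ 1/2 ⇒ order 1.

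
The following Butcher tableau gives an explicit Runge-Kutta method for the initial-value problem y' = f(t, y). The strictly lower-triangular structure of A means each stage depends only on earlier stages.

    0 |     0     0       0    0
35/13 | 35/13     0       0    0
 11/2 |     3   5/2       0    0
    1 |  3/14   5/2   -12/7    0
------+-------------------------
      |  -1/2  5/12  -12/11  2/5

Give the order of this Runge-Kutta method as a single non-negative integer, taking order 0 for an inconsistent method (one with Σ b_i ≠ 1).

0

b = (-1/2, 5/12, -12/11, 2/5)
c = (0, 35/13, 11/2, 1)
Ac = (0, 0, 175/26, -491/182)
Σ b_i: (-1/2)·1 + 5/12·1 + (-12/11)·1 + 2/5·1 = -511/660 ≠ 1 ⇒ order 0.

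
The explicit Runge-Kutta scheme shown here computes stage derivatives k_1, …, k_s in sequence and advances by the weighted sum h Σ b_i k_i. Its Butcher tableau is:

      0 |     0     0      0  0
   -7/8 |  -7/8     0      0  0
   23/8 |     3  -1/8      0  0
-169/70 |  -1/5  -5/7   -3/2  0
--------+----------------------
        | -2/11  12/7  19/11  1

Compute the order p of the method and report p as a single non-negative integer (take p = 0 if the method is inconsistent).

b = (-2/11, 12/7, 19/11, 1)
c = (0, -7/8, 23/8, -169/70)
Ac = (0, 0, 7/64, -59/16)
Σ b_i: (-2/11)·1 + 12/7·1 + 19/11·1 + 1·1 = 328/77 ≠ 1 ⇒ order 0.

0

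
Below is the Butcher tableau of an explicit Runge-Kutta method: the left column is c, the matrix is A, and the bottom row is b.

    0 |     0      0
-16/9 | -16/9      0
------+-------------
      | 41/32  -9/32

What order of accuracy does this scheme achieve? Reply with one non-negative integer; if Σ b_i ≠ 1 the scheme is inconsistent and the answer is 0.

2

b = (41/32, -9/32)
c = (0, -16/9)
Σ b_i: 41/32·1 + (-9/32)·1 = 1 ✓
b·c: (-9/32)·(-16/9) = 1/2 ✓; 2 stages ⇒ order 2.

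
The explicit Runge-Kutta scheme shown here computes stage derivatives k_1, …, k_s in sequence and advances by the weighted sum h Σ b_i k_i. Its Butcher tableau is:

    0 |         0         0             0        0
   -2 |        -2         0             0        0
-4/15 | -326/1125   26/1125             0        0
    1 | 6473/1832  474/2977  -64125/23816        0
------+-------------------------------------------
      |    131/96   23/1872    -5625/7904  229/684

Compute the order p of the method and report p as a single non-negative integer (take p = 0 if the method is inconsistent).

b = (131/96, 23/1872, -5625/7904, 229/684)
c = (0, -2, -4/15, 1)
Ac = (0, 0, -52/1125, 183/458)
Σ b_i: 131/96·1 + 23/1872·1 + (-5625/7904)·1 + 229/684·1 = 1 ✓
b·c: 23/1872·(-2) + (-5625/7904)·(-4/15) + 229/684·1 = 1/2 ✓
b·c²: 23/1872·4 + (-5625/7904)·16/225 + 229/684·1 = 1/3 ✓
b·Ac: (-5625/7904)·(-52/1125) + 229/684·183/458 = 1/6 ✓
b·c³: 23/1872·(-8) + (-5625/7904)·(-64/3375) + 229/684·1 = 1/4 ✓
b·(c∘Ac): (-5625/7904)·208/16875 + 229/684·183/458 = 1/8 ✓
b·Ac²: (-5625/7904)·104/1125 + 229/684·102/229 = 1/12 ✓
b·A²c: 229/684·57/458 = 1/24 ✓; 4 stages ⇒ order 4.

4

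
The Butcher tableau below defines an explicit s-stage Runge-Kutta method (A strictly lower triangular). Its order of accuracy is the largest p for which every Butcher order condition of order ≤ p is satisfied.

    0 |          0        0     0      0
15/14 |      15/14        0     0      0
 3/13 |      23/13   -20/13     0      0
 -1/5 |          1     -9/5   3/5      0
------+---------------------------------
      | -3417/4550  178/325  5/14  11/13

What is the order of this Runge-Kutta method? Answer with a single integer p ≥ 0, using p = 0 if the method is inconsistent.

2

b = (-3417/4550, 178/325, 5/14, 11/13)
c = (0, 15/14, 3/13, -1/5)
Ac = (0, 0, -150/91, -1629/910)
Σ b_i: (-3417/4550)·1 + 178/325·1 + 5/14·1 + 11/13·1 = 1 ✓
b·c: 178/325·15/14 + 5/14·3/13 + 11/13·(-1/5) = 1/2 ✓
b·c²: 178/325·225/196 + 5/14·9/169 + 11/13·1/25 = 141107/207025 ≠ 1/3 ⇒ order 2.
b·Ac: 5/14·(-150/91) + 11/13·(-1629/910) = -174183/82810 ≠ 1/6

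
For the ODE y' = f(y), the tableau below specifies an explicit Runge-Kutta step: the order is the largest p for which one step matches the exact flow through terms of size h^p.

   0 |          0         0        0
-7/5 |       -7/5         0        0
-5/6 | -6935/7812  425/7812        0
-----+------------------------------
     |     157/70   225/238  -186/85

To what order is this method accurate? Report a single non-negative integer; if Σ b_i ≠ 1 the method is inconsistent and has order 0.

3

b = (157/70, 225/238, -186/85)
c = (0, -7/5, -5/6)
Ac = (0, 0, -85/1116)
Σ b_i: 157/70·1 + 225/238·1 + (-186/85)·1 = 1 ✓
b·c: 225/238·(-7/5) + (-186/85)·(-5/6) = 1/2 ✓
b·c²: 225/238·49/25 + (-186/85)·25/36 = 1/3 ✓
b·Ac: (-186/85)·(-85/1116) = 1/6 ✓; 3 stages ⇒ order 3.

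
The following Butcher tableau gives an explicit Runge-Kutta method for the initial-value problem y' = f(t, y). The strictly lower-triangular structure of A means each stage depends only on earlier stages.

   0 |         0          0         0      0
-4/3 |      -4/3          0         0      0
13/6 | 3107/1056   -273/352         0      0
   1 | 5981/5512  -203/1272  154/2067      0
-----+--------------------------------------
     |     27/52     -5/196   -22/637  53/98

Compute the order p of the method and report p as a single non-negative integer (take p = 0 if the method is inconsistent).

4

b = (27/52, -5/196, -22/637, 53/98)
c = (0, -4/3, 13/6, 1)
Ac = (0, 0, 91/88, 119/318)
Σ b_i: 27/52·1 + (-5/196)·1 + (-22/637)·1 + 53/98·1 = 1 ✓
b·c: (-5/196)·(-4/3) + (-22/637)·13/6 + 53/98·1 = 1/2 ✓
b·c²: (-5/196)·16/9 + (-22/637)·169/36 + 53/98·1 = 1/3 ✓
b·Ac: (-22/637)·91/88 + 53/98·119/318 = 1/6 ✓
b·c³: (-5/196)·(-64/27) + (-22/637)·2197/216 + 53/98·1 = 1/4 ✓
b·(c∘Ac): (-22/637)·1183/528 + 53/98·119/318 = 1/8 ✓
b·Ac²: (-22/637)·(-91/66) + 53/98·7/106 = 1/12 ✓
b·A²c: 53/98·49/636 = 1/24 ✓; 4 stages ⇒ order 4.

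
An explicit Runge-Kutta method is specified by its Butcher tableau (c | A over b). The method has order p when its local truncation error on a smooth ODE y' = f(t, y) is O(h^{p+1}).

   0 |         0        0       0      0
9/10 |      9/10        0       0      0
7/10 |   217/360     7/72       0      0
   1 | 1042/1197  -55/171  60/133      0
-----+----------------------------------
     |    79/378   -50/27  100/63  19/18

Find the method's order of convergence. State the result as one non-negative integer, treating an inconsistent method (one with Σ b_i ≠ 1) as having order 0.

4

b = (79/378, -50/27, 100/63, 19/18)
c = (0, 9/10, 7/10, 1)
Ac = (0, 0, 7/80, 1/38)
Σ b_i: 79/378·1 + (-50/27)·1 + 100/63·1 + 19/18·1 = 1 ✓
b·c: (-50/27)·9/10 + 100/63·7/10 + 19/18·1 = 1/2 ✓
b·c²: (-50/27)·81/100 + 100/63·49/100 + 19/18·1 = 1/3 ✓
b·Ac: 100/63·7/80 + 19/18·1/38 = 1/6 ✓
b·c³: (-50/27)·729/1000 + 100/63·343/1000 + 19/18·1 = 1/4 ✓
b·(c∘Ac): 100/63·49/800 + 19/18·1/38 = 1/8 ✓
b·Ac²: 100/63·63/800 + 19/18·(-3/76) = 1/12 ✓
b·A²c: 19/18·3/76 = 1/24 ✓; 4 stages ⇒ order 4.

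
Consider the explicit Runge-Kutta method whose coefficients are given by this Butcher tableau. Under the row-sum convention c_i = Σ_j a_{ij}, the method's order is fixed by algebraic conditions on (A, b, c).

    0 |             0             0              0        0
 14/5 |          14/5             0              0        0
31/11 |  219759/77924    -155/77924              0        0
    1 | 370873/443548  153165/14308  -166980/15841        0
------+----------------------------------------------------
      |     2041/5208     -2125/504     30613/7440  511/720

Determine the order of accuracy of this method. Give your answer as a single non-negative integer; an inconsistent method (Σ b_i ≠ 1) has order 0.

4

b = (2041/5208, -2125/504, 30613/7440, 511/720)
c = (0, 14/5, 31/11, 1)
Ac = (0, 0, -31/5566, 39/146)
Σ b_i: 2041/5208·1 + (-2125/504)·1 + 30613/7440·1 + 511/720·1 = 1 ✓
b·c: (-2125/504)·14/5 + 30613/7440·31/11 + 511/720·1 = 1/2 ✓
b·c²: (-2125/504)·196/25 + 30613/7440·961/121 + 511/720·1 = 1/3 ✓
b·Ac: 30613/7440·(-31/5566) + 511/720·39/146 = 1/6 ✓
b·c³: (-2125/504)·2744/125 + 30613/7440·29791/1331 + 511/720·1 = 1/4 ✓
b·(c∘Ac): 30613/7440·(-961/61226) + 511/720·39/146 = 1/8 ✓
b·Ac²: 30613/7440·(-217/13915) + 511/720·531/2555 = 1/12 ✓
b·A²c: 511/720·30/511 = 1/24 ✓; 4 stages ⇒ order 4.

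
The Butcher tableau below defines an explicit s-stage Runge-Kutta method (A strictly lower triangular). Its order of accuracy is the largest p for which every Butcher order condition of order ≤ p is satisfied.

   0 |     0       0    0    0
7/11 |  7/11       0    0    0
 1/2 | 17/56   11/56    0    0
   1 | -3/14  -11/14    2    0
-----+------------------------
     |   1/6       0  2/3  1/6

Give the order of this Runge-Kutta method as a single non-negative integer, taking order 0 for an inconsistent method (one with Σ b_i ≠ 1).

b = (1/6, 0, 2/3, 1/6)
c = (0, 7/11, 1/2, 1)
Ac = (0, 0, 1/8, 1/2)
Σ b_i: 1/6·1 + 2/3·1 + 1/6·1 = 1 ✓
b·c: 2/3·1/2 + 1/6·1 = 1/2 ✓
b·c²: 2/3·1/4 + 1/6·1 = 1/3 ✓
b·Ac: 2/3·1/8 + 1/6·1/2 = 1/6 ✓
b·c³: 2/3·1/8 + 1/6·1 = 1/4 ✓
b·(c∘Ac): 2/3·1/16 + 1/6·1/2 = 1/8 ✓
b·Ac²: 2/3·7/88 + 1/6·2/11 = 1/12 ✓
b·A²c: 1/6·1/4 = 1/24 ✓; 4 stages ⇒ order 4.

4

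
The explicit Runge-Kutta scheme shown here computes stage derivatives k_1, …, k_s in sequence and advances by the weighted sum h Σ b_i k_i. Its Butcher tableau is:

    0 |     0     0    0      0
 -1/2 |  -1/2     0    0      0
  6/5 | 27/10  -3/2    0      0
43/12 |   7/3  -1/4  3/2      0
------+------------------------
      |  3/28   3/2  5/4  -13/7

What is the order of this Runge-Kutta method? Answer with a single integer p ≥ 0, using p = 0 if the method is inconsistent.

b = (3/28, 3/2, 5/4, -13/7)
c = (0, -1/2, 6/5, 43/12)
Ac = (0, 0, 3/4, 77/40)
Σ b_i: 3/28·1 + 3/2·1 + 5/4·1 + (-13/7)·1 = 1 ✓
b·c: 3/2·(-1/2) + 5/4·6/5 + (-13/7)·43/12 = -124/21 ≠ 1/2 ⇒ order 1.

1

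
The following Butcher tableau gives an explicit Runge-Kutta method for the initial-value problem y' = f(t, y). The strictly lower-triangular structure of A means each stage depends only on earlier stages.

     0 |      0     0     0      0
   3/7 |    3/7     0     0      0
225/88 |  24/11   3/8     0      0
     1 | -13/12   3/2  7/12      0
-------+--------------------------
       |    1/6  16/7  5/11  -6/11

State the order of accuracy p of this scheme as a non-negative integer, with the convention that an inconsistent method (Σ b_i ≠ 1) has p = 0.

0

b = (1/6, 16/7, 5/11, -6/11)
c = (0, 3/7, 225/88, 1)
Ac = (0, 0, 9/56, 5259/2464)
Σ b_i: 1/6·1 + 16/7·1 + 5/11·1 + (-6/11)·1 = 1091/462 ≠ 1 ⇒ order 0.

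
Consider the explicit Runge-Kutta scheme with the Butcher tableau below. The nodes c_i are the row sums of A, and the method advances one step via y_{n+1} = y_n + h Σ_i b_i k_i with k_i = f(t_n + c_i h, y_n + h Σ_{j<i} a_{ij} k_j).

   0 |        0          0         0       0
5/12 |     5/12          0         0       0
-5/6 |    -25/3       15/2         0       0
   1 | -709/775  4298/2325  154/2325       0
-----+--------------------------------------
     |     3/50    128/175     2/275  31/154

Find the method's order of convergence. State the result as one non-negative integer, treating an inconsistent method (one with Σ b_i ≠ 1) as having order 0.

b = (3/50, 128/175, 2/275, 31/154)
c = (0, 5/12, -5/6, 1)
Ac = (0, 0, 25/8, 133/186)
Σ b_i: 3/50·1 + 128/175·1 + 2/275·1 + 31/154·1 = 1 ✓
b·c: 128/175·5/12 + 2/275·(-5/6) + 31/154·1 = 1/2 ✓
b·c²: 128/175·25/144 + 2/275·25/36 + 31/154·1 = 1/3 ✓
b·Ac: 2/275·25/8 + 31/154·133/186 = 1/6 ✓
b·c³: 128/175·125/1728 + 2/275·(-125/216) + 31/154·1 = 1/4 ✓
b·(c∘Ac): 2/275·(-125/48) + 31/154·133/186 = 1/8 ✓
b·Ac²: 2/275·125/96 + 31/154·91/248 = 1/12 ✓
b·A²c: 31/154·77/372 = 1/24 ✓; 4 stages ⇒ order 4.

4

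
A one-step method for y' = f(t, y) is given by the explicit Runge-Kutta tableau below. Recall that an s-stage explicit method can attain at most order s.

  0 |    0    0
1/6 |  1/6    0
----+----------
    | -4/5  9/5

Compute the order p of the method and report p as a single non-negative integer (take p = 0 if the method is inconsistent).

b = (-4/5, 9/5)
c = (0, 1/6)
Σ b_i: (-4/5)·1 + 9/5·1 = 1 ✓
b·c: 9/5·1/6 = 3/10 ≠ 1/2 ⇒ order 1.

1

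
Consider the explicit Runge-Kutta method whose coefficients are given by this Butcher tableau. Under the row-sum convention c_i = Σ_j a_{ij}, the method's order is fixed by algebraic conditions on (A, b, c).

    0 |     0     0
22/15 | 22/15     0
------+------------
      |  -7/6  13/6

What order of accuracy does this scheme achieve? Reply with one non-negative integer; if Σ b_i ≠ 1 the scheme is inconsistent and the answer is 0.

b = (-7/6, 13/6)
c = (0, 22/15)
Σ b_i: (-7/6)·1 + 13/6·1 = 1 ✓
b·c: 13/6·22/15 = 143/45 ≠ 1/2 ⇒ order 1.

1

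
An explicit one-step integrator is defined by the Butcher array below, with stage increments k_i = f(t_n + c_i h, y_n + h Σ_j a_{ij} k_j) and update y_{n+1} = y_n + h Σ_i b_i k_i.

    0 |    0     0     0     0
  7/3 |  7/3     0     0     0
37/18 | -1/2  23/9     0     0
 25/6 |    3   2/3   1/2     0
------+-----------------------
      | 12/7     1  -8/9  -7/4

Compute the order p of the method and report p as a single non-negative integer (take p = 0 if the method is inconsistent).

0

b = (12/7, 1, -8/9, -7/4)
c = (0, 7/3, 37/18, 25/6)
Ac = (0, 0, 161/27, 31/12)
Σ b_i: 12/7·1 + 1·1 + (-8/9)·1 + (-7/4)·1 = 19/252 ≠ 1 ⇒ order 0.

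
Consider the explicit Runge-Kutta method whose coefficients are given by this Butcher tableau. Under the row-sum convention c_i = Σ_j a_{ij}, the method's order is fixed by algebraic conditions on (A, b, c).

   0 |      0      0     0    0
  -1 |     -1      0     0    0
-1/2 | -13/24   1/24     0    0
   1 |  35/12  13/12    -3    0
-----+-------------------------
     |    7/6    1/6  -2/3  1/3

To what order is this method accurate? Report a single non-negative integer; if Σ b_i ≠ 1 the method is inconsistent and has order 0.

b = (7/6, 1/6, -2/3, 1/3)
c = (0, -1, -1/2, 1)
Ac = (0, 0, -1/24, 5/12)
Σ b_i: 7/6·1 + 1/6·1 + (-2/3)·1 + 1/3·1 = 1 ✓
b·c: 1/6·(-1) + (-2/3)·(-1/2) + 1/3·1 = 1/2 ✓
b·c²: 1/6·1 + (-2/3)·1/4 + 1/3·1 = 1/3 ✓
b·Ac: (-2/3)·(-1/24) + 1/3·5/12 = 1/6 ✓
b·c³: 1/6·(-1) + (-2/3)·(-1/8) + 1/3·1 = 1/4 ✓
b·(c∘Ac): (-2/3)·1/48 + 1/3·5/12 = 1/8 ✓
b·Ac²: (-2/3)·1/24 + 1/3·1/3 = 1/12 ✓
b·A²c: 1/3·1/8 = 1/24 ✓; 4 stages ⇒ order 4.

4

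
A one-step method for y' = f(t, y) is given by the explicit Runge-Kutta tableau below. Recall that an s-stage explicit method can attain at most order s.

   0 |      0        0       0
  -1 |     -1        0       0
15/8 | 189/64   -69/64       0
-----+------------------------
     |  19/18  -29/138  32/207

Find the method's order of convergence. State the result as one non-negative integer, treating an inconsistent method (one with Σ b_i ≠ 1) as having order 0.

b = (19/18, -29/138, 32/207)
c = (0, -1, 15/8)
Ac = (0, 0, 69/64)
Σ b_i: 19/18·1 + (-29/138)·1 + 32/207·1 = 1 ✓
b·c: (-29/138)·(-1) + 32/207·15/8 = 1/2 ✓
b·c²: (-29/138)·1 + 32/207·225/64 = 1/3 ✓
b·Ac: 32/207·69/64 = 1/6 ✓; 3 stages ⇒ order 3.

3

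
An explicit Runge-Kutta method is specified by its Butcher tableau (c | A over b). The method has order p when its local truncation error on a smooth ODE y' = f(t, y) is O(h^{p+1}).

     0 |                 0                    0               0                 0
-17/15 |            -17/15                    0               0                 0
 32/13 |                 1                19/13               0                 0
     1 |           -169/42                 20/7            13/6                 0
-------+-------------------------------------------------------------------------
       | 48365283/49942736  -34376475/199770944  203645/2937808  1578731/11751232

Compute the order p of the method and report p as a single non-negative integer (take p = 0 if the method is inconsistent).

3

b = (48365283/49942736, -34376475/199770944, 203645/2937808, 1578731/11751232)
c = (0, -17/15, 32/13, 1)
Ac = (0, 0, -323/195, 44/21)
Σ b_i: 48365283/49942736·1 + (-34376475/199770944)·1 + 203645/2937808·1 + 1578731/11751232·1 = 1 ✓
b·c: (-34376475/199770944)·(-17/15) + 203645/2937808·32/13 + 1578731/11751232·1 = 1/2 ✓
b·c²: (-34376475/199770944)·289/225 + 203645/2937808·1024/169 + 1578731/11751232·1 = 1/3 ✓
b·Ac: 203645/2937808·(-323/195) + 1578731/11751232·44/21 = 1/6 ✓
b·c³: (-34376475/199770944)·(-4913/3375) + 203645/2937808·32768/2197 + 1578731/11751232·1 = 304780283/214827210 ≠ 1/4 ⇒ order 3.
b·(c∘Ac): 203645/2937808·(-10336/2535) + 1578731/11751232·44/21 = -3371/2937808 ≠ 1/8
b·Ac²: 203645/2937808·5491/2925 + 1578731/11751232·68788/4095 = 22789633/9547876 ≠ 1/12
b·A²c: 1578731/11751232·(-323/90) = -509930113/1057610880 ≠ 1/24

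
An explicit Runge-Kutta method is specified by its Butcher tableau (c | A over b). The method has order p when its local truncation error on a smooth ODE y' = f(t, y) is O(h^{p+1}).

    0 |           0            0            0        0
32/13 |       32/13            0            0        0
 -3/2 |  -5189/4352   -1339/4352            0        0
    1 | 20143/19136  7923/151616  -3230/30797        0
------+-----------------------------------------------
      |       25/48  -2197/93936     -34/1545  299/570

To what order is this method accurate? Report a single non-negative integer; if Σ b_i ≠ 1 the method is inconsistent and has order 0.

4

b = (25/48, -2197/93936, -34/1545, 299/570)
c = (0, 32/13, -3/2, 1)
Ac = (0, 0, -103/136, 171/598)
Σ b_i: 25/48·1 + (-2197/93936)·1 + (-34/1545)·1 + 299/570·1 = 1 ✓
b·c: (-2197/93936)·32/13 + (-34/1545)·(-3/2) + 299/570·1 = 1/2 ✓
b·c²: (-2197/93936)·1024/169 + (-34/1545)·9/4 + 299/570·1 = 1/3 ✓
b·Ac: (-34/1545)·(-103/136) + 299/570·171/598 = 1/6 ✓
b·c³: (-2197/93936)·32768/2197 + (-34/1545)·(-27/8) + 299/570·1 = 1/4 ✓
b·(c∘Ac): (-34/1545)·309/272 + 299/570·171/598 = 1/8 ✓
b·Ac²: (-34/1545)·(-412/221) + 299/570·627/7774 = 1/12 ✓
b·A²c: 299/570·95/1196 = 1/24 ✓; 4 stages ⇒ order 4.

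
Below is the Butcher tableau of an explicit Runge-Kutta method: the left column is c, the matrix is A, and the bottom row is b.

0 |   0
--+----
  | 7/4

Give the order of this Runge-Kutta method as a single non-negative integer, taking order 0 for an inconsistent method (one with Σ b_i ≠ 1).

0

b = (7/4)
c = (0)
Σ b_i: 7/4·1 = 7/4 ≠ 1 ⇒ order 0.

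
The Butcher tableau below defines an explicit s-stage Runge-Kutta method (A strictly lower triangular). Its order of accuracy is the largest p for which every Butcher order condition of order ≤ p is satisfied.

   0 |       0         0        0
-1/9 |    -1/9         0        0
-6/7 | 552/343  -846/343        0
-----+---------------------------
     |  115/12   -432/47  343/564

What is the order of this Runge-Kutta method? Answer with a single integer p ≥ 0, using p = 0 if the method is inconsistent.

b = (115/12, -432/47, 343/564)
c = (0, -1/9, -6/7)
Ac = (0, 0, 94/343)
Σ b_i: 115/12·1 + (-432/47)·1 + 343/564·1 = 1 ✓
b·c: (-432/47)·(-1/9) + 343/564·(-6/7) = 1/2 ✓
b·c²: (-432/47)·1/81 + 343/564·36/49 = 1/3 ✓
b·Ac: 343/564·94/343 = 1/6 ✓; 3 stages ⇒ order 3.

3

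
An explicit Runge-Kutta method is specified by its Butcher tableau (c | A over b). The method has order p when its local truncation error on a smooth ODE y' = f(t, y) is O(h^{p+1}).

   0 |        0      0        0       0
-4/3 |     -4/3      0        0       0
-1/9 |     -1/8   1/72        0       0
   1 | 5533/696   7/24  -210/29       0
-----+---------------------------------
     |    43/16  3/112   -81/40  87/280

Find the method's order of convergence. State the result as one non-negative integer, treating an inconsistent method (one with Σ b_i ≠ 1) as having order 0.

b = (43/16, 3/112, -81/40, 87/280)
c = (0, -4/3, -1/9, 1)
Ac = (0, 0, -1/54, 217/522)
Σ b_i: 43/16·1 + 3/112·1 + (-81/40)·1 + 87/280·1 = 1 ✓
b·c: 3/112·(-4/3) + (-81/40)·(-1/9) + 87/280·1 = 1/2 ✓
b·c²: 3/112·16/9 + (-81/40)·1/81 + 87/280·1 = 1/3 ✓
b·Ac: (-81/40)·(-1/54) + 87/280·217/522 = 1/6 ✓
b·c³: 3/112·(-64/27) + (-81/40)·(-1/729) + 87/280·1 = 1/4 ✓
b·(c∘Ac): (-81/40)·1/486 + 87/280·217/522 = 1/8 ✓
b·Ac²: (-81/40)·2/81 + 87/280·112/261 = 1/12 ✓
b·A²c: 87/280·35/261 = 1/24 ✓; 4 stages ⇒ order 4.

4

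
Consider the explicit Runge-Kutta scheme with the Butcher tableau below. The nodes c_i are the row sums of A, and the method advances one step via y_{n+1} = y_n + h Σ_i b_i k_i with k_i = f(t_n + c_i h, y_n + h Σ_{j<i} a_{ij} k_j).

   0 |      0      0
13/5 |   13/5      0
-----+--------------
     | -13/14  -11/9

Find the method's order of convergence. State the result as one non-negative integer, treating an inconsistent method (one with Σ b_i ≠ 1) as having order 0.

b = (-13/14, -11/9)
c = (0, 13/5)
Σ b_i: (-13/14)·1 + (-11/9)·1 = -271/126 ≠ 1 ⇒ order 0.

0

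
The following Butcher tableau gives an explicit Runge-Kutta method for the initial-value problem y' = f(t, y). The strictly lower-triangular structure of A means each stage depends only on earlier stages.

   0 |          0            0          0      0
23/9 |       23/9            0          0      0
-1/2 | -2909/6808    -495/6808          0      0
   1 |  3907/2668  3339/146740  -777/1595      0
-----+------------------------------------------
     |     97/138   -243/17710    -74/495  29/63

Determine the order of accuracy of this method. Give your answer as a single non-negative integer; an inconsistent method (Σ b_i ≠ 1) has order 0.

b = (97/138, -243/17710, -74/495, 29/63)
c = (0, 23/9, -1/2, 1)
Ac = (0, 0, -55/296, 35/116)
Σ b_i: 97/138·1 + (-243/17710)·1 + (-74/495)·1 + 29/63·1 = 1 ✓
b·c: (-243/17710)·23/9 + (-74/495)·(-1/2) + 29/63·1 = 1/2 ✓
b·c²: (-243/17710)·529/81 + (-74/495)·1/4 + 29/63·1 = 1/3 ✓
b·Ac: (-74/495)·(-55/296) + 29/63·35/116 = 1/6 ✓
b·c³: (-243/17710)·12167/729 + (-74/495)·(-1/8) + 29/63·1 = 1/4 ✓
b·(c∘Ac): (-74/495)·55/592 + 29/63·35/116 = 1/8 ✓
b·Ac²: (-74/495)·(-1265/2664) + 29/63·7/261 = 1/12 ✓
b·A²c: 29/63·21/232 = 1/24 ✓; 4 stages ⇒ order 4.

4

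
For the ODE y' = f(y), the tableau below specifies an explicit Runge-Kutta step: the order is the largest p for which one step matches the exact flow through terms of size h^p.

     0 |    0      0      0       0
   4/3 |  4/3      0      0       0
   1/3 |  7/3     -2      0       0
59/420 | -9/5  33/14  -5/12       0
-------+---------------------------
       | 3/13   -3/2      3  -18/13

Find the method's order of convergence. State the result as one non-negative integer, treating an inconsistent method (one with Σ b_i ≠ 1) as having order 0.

0

b = (3/13, -3/2, 3, -18/13)
c = (0, 4/3, 1/3, 59/420)
Ac = (0, 0, -8/3, 757/252)
Σ b_i: 3/13·1 + (-3/2)·1 + 3·1 + (-18/13)·1 = 9/26 ≠ 1 ⇒ order 0.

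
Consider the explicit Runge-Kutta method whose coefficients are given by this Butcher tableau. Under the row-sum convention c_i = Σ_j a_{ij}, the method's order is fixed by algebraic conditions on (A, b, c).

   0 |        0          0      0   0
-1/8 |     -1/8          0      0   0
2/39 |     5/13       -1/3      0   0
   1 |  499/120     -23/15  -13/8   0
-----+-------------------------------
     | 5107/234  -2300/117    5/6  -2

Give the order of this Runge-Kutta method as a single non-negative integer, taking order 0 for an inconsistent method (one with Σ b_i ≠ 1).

2

b = (5107/234, -2300/117, 5/6, -2)
c = (0, -1/8, 2/39, 1)
Ac = (0, 0, 1/24, 13/120)
Σ b_i: 5107/234·1 + (-2300/117)·1 + 5/6·1 + (-2)·1 = 1 ✓
b·c: (-2300/117)·(-1/8) + 5/6·2/39 + (-2)·1 = 1/2 ✓
b·c²: (-2300/117)·1/64 + 5/6·4/1521 + (-2)·1 = -168281/73008 ≠ 1/3 ⇒ order 2.
b·Ac: 5/6·1/24 + (-2)·13/120 = -131/720 ≠ 1/6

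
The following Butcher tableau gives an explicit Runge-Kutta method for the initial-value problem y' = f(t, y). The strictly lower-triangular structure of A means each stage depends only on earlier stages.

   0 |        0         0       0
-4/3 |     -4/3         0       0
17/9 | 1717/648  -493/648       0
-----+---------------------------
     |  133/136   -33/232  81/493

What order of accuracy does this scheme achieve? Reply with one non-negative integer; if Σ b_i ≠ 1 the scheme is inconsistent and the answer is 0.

b = (133/136, -33/232, 81/493)
c = (0, -4/3, 17/9)
Ac = (0, 0, 493/486)
Σ b_i: 133/136·1 + (-33/232)·1 + 81/493·1 = 1 ✓
b·c: (-33/232)·(-4/3) + 81/493·17/9 = 1/2 ✓
b·c²: (-33/232)·16/9 + 81/493·289/81 = 1/3 ✓
b·Ac: 81/493·493/486 = 1/6 ✓; 3 stages ⇒ order 3.

3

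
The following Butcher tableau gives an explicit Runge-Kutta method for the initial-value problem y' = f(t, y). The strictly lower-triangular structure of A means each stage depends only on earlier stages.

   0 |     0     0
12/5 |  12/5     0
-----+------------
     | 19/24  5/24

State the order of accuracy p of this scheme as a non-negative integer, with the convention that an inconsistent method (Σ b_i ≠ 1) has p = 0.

2

b = (19/24, 5/24)
c = (0, 12/5)
Σ b_i: 19/24·1 + 5/24·1 = 1 ✓
b·c: 5/24·12/5 = 1/2 ✓; 2 stages ⇒ order 2.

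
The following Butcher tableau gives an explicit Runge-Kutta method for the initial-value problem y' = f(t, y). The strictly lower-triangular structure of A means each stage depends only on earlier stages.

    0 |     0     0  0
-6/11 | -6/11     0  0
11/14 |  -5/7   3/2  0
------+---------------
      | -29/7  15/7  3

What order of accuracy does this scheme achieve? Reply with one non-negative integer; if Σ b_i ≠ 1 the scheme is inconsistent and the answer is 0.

1

b = (-29/7, 15/7, 3)
c = (0, -6/11, 11/14)
Ac = (0, 0, -9/11)
Σ b_i: (-29/7)·1 + 15/7·1 + 3·1 = 1 ✓
b·c: 15/7·(-6/11) + 3·11/14 = 183/154 ≠ 1/2 ⇒ order 1.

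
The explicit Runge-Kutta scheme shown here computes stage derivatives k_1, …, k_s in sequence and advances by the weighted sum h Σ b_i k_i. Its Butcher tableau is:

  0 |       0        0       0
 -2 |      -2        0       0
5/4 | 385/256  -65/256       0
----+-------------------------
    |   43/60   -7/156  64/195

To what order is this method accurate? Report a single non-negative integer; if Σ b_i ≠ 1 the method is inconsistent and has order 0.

b = (43/60, -7/156, 64/195)
c = (0, -2, 5/4)
Ac = (0, 0, 65/128)
Σ b_i: 43/60·1 + (-7/156)·1 + 64/195·1 = 1 ✓
b·c: (-7/156)·(-2) + 64/195·5/4 = 1/2 ✓
b·c²: (-7/156)·4 + 64/195·25/16 = 1/3 ✓
b·Ac: 64/195·65/128 = 1/6 ✓; 3 stages ⇒ order 3.

3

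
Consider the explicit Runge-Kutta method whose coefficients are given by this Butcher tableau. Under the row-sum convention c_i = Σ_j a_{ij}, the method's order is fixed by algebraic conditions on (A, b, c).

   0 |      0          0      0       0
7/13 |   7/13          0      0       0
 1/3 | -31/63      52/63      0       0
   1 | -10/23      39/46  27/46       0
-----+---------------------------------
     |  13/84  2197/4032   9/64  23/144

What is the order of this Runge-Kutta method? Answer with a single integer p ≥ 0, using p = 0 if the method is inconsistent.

4

b = (13/84, 2197/4032, 9/64, 23/144)
c = (0, 7/13, 1/3, 1)
Ac = (0, 0, 4/9, 15/23)
Σ b_i: 13/84·1 + 2197/4032·1 + 9/64·1 + 23/144·1 = 1 ✓
b·c: 2197/4032·7/13 + 9/64·1/3 + 23/144·1 = 1/2 ✓
b·c²: 2197/4032·49/169 + 9/64·1/9 + 23/144·1 = 1/3 ✓
b·Ac: 9/64·4/9 + 23/144·15/23 = 1/6 ✓
b·c³: 2197/4032·343/2197 + 9/64·1/27 + 23/144·1 = 1/4 ✓
b·(c∘Ac): 9/64·4/27 + 23/144·15/23 = 1/8 ✓
b·Ac²: 9/64·28/117 + 23/144·93/299 = 1/12 ✓
b·A²c: 23/144·6/23 = 1/24 ✓; 4 stages ⇒ order 4.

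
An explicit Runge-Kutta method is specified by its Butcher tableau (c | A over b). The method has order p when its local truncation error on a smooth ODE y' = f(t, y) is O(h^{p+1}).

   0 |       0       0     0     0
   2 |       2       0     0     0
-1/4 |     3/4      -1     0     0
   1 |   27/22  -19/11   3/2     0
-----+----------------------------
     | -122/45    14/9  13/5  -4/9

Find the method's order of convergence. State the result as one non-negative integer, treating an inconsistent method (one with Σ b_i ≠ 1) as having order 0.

1

b = (-122/45, 14/9, 13/5, -4/9)
c = (0, 2, -1/4, 1)
Ac = (0, 0, -2, -337/88)
Σ b_i: (-122/45)·1 + 14/9·1 + 13/5·1 + (-4/9)·1 = 1 ✓
b·c: 14/9·2 + 13/5·(-1/4) + (-4/9)·1 = 121/60 ≠ 1/2 ⇒ order 1.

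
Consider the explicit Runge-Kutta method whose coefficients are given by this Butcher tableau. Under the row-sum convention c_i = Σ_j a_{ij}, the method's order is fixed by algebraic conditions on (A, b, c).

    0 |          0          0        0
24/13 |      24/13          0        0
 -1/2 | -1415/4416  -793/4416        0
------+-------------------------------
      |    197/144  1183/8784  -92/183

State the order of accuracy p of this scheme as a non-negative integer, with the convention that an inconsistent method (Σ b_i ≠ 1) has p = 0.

b = (197/144, 1183/8784, -92/183)
c = (0, 24/13, -1/2)
Ac = (0, 0, -61/184)
Σ b_i: 197/144·1 + 1183/8784·1 + (-92/183)·1 = 1 ✓
b·c: 1183/8784·24/13 + (-92/183)·(-1/2) = 1/2 ✓
b·c²: 1183/8784·576/169 + (-92/183)·1/4 = 1/3 ✓
b·Ac: (-92/183)·(-61/184) = 1/6 ✓; 3 stages ⇒ order 3.

3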